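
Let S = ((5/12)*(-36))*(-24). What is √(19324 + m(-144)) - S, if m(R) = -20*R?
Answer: -360 + 2*√5551 ≈ -210.99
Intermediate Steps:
S = 360 (S = ((5*(1/12))*(-36))*(-24) = ((5/12)*(-36))*(-24) = -15*(-24) = 360)
√(19324 + m(-144)) - S = √(19324 - 20*(-144)) - 1*360 = √(19324 + 2880) - 360 = √22204 - 360 = 2*√5551 - 360 = -360 + 2*√5551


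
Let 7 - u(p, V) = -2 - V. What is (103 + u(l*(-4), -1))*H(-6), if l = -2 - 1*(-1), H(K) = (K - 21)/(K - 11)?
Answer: 2997/17 ≈ 176.29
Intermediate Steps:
H(K) = (-21 + K)/(-11 + K)
l = -1 (l = -2 + 1 = -1)
u(p, V) = 9 + V (u(p, V) = 7 - (-2 - V) = 7 + (2 + V) = 9 + V)
(103 + u(l*(-4), -1))*H(-6) = (103 + (9 - 1))*((-21 - 6)/(-11 - 6)) = (103 + 8)*(-27/(-17)) = 111*(-1/17*(-27)) = 111*(27/17) = 2997/17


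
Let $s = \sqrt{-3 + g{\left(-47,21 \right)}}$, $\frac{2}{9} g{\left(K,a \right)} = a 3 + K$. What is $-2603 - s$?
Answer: $-2603 - \sqrt{69} \approx -2611.3$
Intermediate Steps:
$g{\left(K,a \right)} = \frac{9 K}{2} + \frac{27 a}{2}$ ($g{\left(K,a \right)} = \frac{9 \left(a 3 + K\right)}{2} = \frac{9 \left(3 a + K\right)}{2} = \frac{9 \left(K + 3 a\right)}{2} = \frac{9 K}{2} + \frac{27 a}{2}$)
$s = \sqrt{69}$ ($s = \sqrt{-3 + \left(\frac{9}{2} \left(-47\right) + \frac{27}{2} \cdot 21\right)} = \sqrt{-3 + \left(- \frac{423}{2} + \frac{567}{2}\right)} = \sqrt{-3 + 72} = \sqrt{69} \approx 8.3066$)
$-2603 - s = -2603 - \sqrt{69}$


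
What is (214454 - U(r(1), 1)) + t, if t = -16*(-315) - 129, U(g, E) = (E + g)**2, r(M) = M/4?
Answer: 3509815/16 ≈ 2.1936e+5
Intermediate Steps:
r(M) = M/4 (r(M) = M*(1/4) = M/4)
t = 4911 (t = 5040 - 129 = 4911)
(214454 - U(r(1), 1)) + t = (214454 - (1 + (1/4)*1)**2) + 4911 = (214454 - (1 + 1/4)**2) + 4911 = (214454 - (5/4)**2) + 4911 = (214454 - 1*25/16) + 4911 = (214454 - 25/16) + 4911 = 3431239/16 + 4911 = 3509815/16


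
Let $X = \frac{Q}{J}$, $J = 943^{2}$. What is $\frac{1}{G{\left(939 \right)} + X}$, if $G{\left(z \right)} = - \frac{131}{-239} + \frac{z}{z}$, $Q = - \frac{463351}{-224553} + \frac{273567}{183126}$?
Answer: $\frac{11247840221284554}{17413019396487059} \approx 0.64594$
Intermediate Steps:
$J = 889249$
$Q = \frac{188265001}{52923414}$ ($Q = \left(-463351\right) \left(- \frac{1}{224553}\right) + 273567 \cdot \frac{1}{183126} = \frac{1789}{867} + \frac{91189}{61042} = \frac{188265001}{52923414} \approx 3.5573$)
$X = \frac{188265001}{47062092976086}$ ($X = \frac{188265001}{52923414 \cdot 889249} = \frac{188265001}{52923414} \cdot \frac{1}{889249} = \frac{188265001}{47062092976086} \approx 4.0004 \cdot 10^{-6}$)
$G{\left(z \right)} = \frac{370}{239}$ ($G{\left(z \right)} = \left(-131\right) \left(- \frac{1}{239}\right) + 1 = \frac{131}{239} + 1 = \frac{370}{239}$)
$\frac{1}{G{\left(939 \right)} + X} = \frac{1}{\frac{370}{239} + \frac{188265001}{47062092976086}} = \frac{1}{\frac{17413019396487059}{11247840221284554}} = \frac{11247840221284554}{17413019396487059}$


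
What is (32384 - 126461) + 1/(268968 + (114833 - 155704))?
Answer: -21458681468/228097 ≈ -94077.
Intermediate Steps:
(32384 - 126461) + 1/(268968 + (114833 - 155704)) = -94077 + 1/(268968 - 40871) = -94077 + 1/228097 = -21458681468/228097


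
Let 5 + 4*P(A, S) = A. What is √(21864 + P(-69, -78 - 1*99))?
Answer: √87382/2 ≈ 147.80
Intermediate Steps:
P(A, S) = -5/4 + A/4
√(21864 + P(-69, -78 - 1*99)) = √(21864 + (-5/4 + (¼)*(-69))) = √(21864 + (-5/4 - 69/4)) = √(21864 - 37/2) = √(43691/2) = √87382/2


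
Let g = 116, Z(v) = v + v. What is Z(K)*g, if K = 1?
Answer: 232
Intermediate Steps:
Z(v) = 2*v
Z(K)*g = (2*1)*116 = 2*116 = 232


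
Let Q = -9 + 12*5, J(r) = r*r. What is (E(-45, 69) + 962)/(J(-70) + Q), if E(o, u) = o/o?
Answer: 963/4951 ≈ 0.19451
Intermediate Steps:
E(o, u) = 1
J(r) = r²
Q = 51 (Q = -9 + 60 = 51)
(E(-45, 69) + 962)/(J(-70) + Q) = (1 + 962)/((-70)² + 51) = 963/(4900 + 51) = 963/4951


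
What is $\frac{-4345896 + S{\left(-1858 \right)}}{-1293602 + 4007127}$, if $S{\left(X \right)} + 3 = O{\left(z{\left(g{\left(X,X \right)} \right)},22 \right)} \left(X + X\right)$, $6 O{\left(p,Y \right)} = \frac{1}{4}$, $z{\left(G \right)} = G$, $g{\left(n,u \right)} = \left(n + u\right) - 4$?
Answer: $- \frac{26076323}{16281150} \approx -1.6016$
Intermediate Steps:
$g{\left(n,u \right)} = -4 + n + u$
$O{\left(p,Y \right)} = \frac{1}{24}$ ($O{\left(p,Y \right)} = \frac{1}{6 \cdot 4} = \frac{1}{6} \cdot \frac{1}{4} = \frac{1}{24}$)
$S{\left(X \right)} = -3 + \frac{X}{12}$ ($S{\left(X \right)} = -3 + \frac{X + X}{24} = -3 + \frac{2 X}{24} = -3 + \frac{X}{12}$)
$\frac{-4345896 + S{\left(-1858 \right)}}{-1293602 + 4007127} = \frac{-4345896 + \left(-3 + \frac{1}{12} \left(-1858\right)\right)}{-1293602 + 4007127} = \frac{-4345896 - \frac{947}{6}}{2713525} = \left(-4345896 - \frac{947}{6}\right) \frac{1}{2713525} = \left(- \frac{26076323}{6}\right) \frac{1}{2713525} = - \frac{26076323}{16281150}$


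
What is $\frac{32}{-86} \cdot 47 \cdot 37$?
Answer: $- \frac{27824}{43} \approx -647.07$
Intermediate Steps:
$\frac{32}{-86} \cdot 47 \cdot 37 = 32 \left(- \frac{1}{86}\right) 47 \cdot 37 = \left(- \frac{16}{43}\right) 47 \cdot 37 = \left(- \frac{752}{43}\right) 37 = - \frac{27824}{43}$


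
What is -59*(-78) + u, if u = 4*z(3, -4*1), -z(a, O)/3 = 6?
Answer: 4530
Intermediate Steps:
z(a, O) = -18 (z(a, O) = -3*6 = -18)
u = -72 (u = 4*(-18) = -72)
-59*(-78) + u = -59*(-78) - 72 = 4602 - 72 = 4530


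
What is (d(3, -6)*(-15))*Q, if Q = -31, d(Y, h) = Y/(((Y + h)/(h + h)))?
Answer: 5580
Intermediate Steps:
d(Y, h) = 2*Y*h/(Y + h) (d(Y, h) = Y/(((Y + h)/((2*h)))) = Y/(((Y + h)*(1/(2*h)))) = Y/(((Y + h)/(2*h))) = Y*(2*h/(Y + h)) = 2*Y*h/(Y + h))
(d(3, -6)*(-15))*Q = ((2*3*(-6)/(3 - 6))*(-15))*(-31) = ((2*3*(-6)/(-3))*(-15))*(-31) = ((2*3*(-6)*(-⅓))*(-15))*(-31) = (12*(-15))*(-31) = -180*(-31) = 5580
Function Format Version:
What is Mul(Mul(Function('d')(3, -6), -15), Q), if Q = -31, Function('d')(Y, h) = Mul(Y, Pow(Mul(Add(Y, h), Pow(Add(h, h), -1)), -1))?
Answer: 5580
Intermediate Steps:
Function('d')(Y, h) = Mul(2, Y, h, Pow(Add(Y, h), -1)) (Function('d')(Y, h) = Mul(Y, Pow(Mul(Add(Y, h), Pow(Mul(2, h), -1)), -1)) = Mul(Y, Pow(Mul(Add(Y, h), Mul(Rational(1, 2), Pow(h, -1))), -1)) = Mul(Y, Pow(Mul(Rational(1, 2), Pow(h, -1), Add(Y, h)), -1)) = Mul(Y, Mul(2, h, Pow(Add(Y, h), -1))) = Mul(2, Y, h, Pow(Add(Y, h), -1)))
Mul(Mul(Function('d')(3, -6), -15), Q) = Mul(Mul(Mul(2, 3, -6, Pow(Add(3, -6), -1)), -15), -31) = Mul(Mul(Mul(2, 3, -6, Pow(-3, -1)), -15), -31) = Mul(Mul(Mul(2, 3, -6, Rational(-1, 3)), -15), -31) = Mul(Mul(12, -15), -31) = Mul(-180, -31) = 5580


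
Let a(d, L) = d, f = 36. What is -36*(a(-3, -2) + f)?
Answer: -1188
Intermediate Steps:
-36*(a(-3, -2) + f) = -36*(-3 + 36) = -36*33 = -1188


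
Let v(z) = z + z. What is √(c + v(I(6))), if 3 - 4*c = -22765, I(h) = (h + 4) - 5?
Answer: √5702 ≈ 75.512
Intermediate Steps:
I(h) = -1 + h (I(h) = (4 + h) - 5 = -1 + h)
c = 5692 (c = ¾ - ¼*(-22765) = ¾ + 22765/4 = 5692)
v(z) = 2*z
√(c + v(I(6))) = √(5692 + 2*(-1 + 6)) = √(5692 + 2*5) = √(5692 + 10) = √5702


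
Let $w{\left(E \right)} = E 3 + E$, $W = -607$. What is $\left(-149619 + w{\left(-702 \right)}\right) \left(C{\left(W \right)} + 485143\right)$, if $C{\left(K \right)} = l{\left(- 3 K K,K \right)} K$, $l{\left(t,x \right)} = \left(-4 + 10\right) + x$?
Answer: $-129555328650$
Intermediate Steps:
$w{\left(E \right)} = 4 E$ ($w{\left(E \right)} = 3 E + E = 4 E$)
$l{\left(t,x \right)} = 6 + x$
$C{\left(K \right)} = K \left(6 + K\right)$ ($C{\left(K \right)} = \left(6 + K\right) K = K \left(6 + K\right)$)
$\left(-149619 + w{\left(-702 \right)}\right) \left(C{\left(W \right)} + 485143\right) = \left(-149619 + 4 \left(-702\right)\right) \left(- 607 \left(6 - 607\right) + 485143\right) = \left(-149619 - 2808\right) \left(\left(-607\right) \left(-601\right) + 485143\right) = - 152427 \left(364807 + 485143\right) = \left(-152427\right) 849950 = -129555328650$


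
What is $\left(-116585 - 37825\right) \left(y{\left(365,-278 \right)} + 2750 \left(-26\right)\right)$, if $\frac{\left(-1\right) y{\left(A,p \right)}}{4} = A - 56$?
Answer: $11231165760$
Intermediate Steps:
$y{\left(A,p \right)} = 224 - 4 A$ ($y{\left(A,p \right)} = - 4 \left(A - 56\right) = - 4 \left(-56 + A\right) = 224 - 4 A$)
$\left(-116585 - 37825\right) \left(y{\left(365,-278 \right)} + 2750 \left(-26\right)\right) = \left(-116585 - 37825\right) \left(\left(224 - 1460\right) + 2750 \left(-26\right)\right) = - 154410 \left(\left(224 - 1460\right) - 71500\right) = - 154410 \left(-1236 - 71500\right) = \left(-154410\right) \left(-72736\right) = 11231165760$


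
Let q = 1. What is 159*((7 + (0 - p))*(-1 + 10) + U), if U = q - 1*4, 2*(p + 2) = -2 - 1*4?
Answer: 16695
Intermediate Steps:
p = -5 (p = -2 + (-2 - 1*4)/2 = -2 + (-2 - 4)/2 = -2 + (1/2)*(-6) = -2 - 3 = -5)
U = -3 (U = 1 - 1*4 = 1 - 4 = -3)
159*((7 + (0 - p))*(-1 + 10) + U) = 159*((7 + (0 - 1*(-5)))*(-1 + 10) - 3) = 159*((7 + (0 + 5))*9 - 3) = 159*((7 + 5)*9 - 3) = 159*(12*9 - 3) = 159*(108 - 3) = 159*105 = 16695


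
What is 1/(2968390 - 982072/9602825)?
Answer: 9602825/28504928719678 ≈ 3.3688e-7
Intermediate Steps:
1/(2968390 - 982072/9602825) = 1/(28504928719678/9602825) = 9602825/28504928719678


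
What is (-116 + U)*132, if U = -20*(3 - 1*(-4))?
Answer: -33792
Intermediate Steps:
U = -140 (U = -20*(3 + 4) = -20*7 = -140)
(-116 + U)*132 = (-116 - 140)*132 = -256*132 = -33792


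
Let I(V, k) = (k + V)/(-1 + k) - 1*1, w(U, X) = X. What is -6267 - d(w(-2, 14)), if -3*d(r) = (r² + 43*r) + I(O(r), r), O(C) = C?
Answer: -78008/13 ≈ -6000.6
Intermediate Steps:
I(V, k) = -1 + (V + k)/(-1 + k) (I(V, k) = (V + k)/(-1 + k) - 1 = -1 + (V + k)/(-1 + k))
d(r) = -43*r/3 - r²/3 - (1 + r)/(3*(-1 + r)) (d(r) = -((r² + 43*r) + (1 + r)/(-1 + r))/3 = -(r² + 43*r + (1 + r)/(-1 + r))/3 = -43*r/3 - r²/3 - (1 + r)/(3*(-1 + r)))
-6267 - d(w(-2, 14)) = -6267 - (-1 - 1*14 + 14*(-1 + 14)*(-43 - 1*14))/(3*(-1 + 14)) = -6267 - (-1 - 14 + 14*13*(-43 - 14))/(3*13) = -6267 - (-1 - 14 + 14*13*(-57))/(3*13) = -6267 - (-1 - 14 - 10374)/(3*13) = -6267 - (-10389)/(3*13) = -6267 - 1*(-3463/13) = -6267 + 3463/13 = -78008/13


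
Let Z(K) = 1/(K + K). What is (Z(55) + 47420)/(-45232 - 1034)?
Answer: -5216201/5089260 ≈ -1.0249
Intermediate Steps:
Z(K) = 1/(2*K)
(Z(55) + 47420)/(-45232 - 1034) = ((½)/55 + 47420)/(-45232 - 1034) = ((½)*(1/55) + 47420)/(-46266) = (1/110 + 47420)*(-1/46266) = (5216201/110)*(-1/46266) = -5216201/5089260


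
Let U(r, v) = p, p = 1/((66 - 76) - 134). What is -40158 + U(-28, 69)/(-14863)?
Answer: -85949042975/2140272 ≈ -40158.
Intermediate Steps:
p = -1/144 (p = 1/(-10 - 134) = 1/(-144) = -1/144 ≈ -0.0069444)
U(r, v) = -1/144
-40158 + U(-28, 69)/(-14863) = -40158 - 1/144/(-14863) = -40158 - 1/144*(-1/14863) = -40158 + 1/2140272 = -85949042975/2140272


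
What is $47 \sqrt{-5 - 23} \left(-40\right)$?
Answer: $- 3760 i \sqrt{7} \approx - 9948.0 i$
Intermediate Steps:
$47 \sqrt{-5 - 23} \left(-40\right) = 47 \sqrt{-28} \left(-40\right) = 47 \cdot 2 i \sqrt{7} \left(-40\right) = 94 i \sqrt{7} \left(-40\right) = - 3760 i \sqrt{7}$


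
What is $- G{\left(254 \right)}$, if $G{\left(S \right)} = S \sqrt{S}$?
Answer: $- 254 \sqrt{254} \approx -4048.1$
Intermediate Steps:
$G{\left(S \right)} = S^{\frac{3}{2}}$
$- G{\left(254 \right)} = - 254^{\frac{3}{2}} = - 254 \sqrt{254}$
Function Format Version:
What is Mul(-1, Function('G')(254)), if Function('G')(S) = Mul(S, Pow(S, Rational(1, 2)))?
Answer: Mul(-254, Pow(254, Rational(1, 2))) ≈ -4048.1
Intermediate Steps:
Function('G')(S) = Pow(S, Rational(3, 2))
Mul(-1, Function('G')(254)) = Mul(-1, Pow(254, Rational(3, 2))) = Mul(-1, Mul(254, Pow(254, Rational(1, 2)))) = Mul(-254, Pow(254, Rational(1, 2)))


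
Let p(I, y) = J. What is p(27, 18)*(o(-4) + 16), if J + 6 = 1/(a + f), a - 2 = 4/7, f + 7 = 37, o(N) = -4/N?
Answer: -23137/228 ≈ -101.48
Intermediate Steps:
f = 30 (f = -7 + 37 = 30)
a = 18/7 (a = 2 + 4/7 = 18/7 ≈ 2.5714)
J = -1361/228 (J = -6 + 1/(18/7 + 30) = -6 + 1/(228/7) = -6 + 7/228 = -1361/228 ≈ -5.9693)
p(I, y) = -1361/228
p(27, 18)*(o(-4) + 16) = -1361*(-4/(-4) + 16)/228 = -1361*(-4*(-¼) + 16)/228 = -1361*(1 + 16)/228 = -1361/228*17 = -23137/228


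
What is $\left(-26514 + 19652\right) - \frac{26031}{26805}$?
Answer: $- \frac{61320647}{8935} \approx -6863.0$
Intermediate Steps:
$\left(-26514 + 19652\right) - \frac{26031}{26805} = -6862 - \frac{8677}{8935} = - \frac{61320647}{8935}$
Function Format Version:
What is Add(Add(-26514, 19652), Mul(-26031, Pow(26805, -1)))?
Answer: Rational(-61320647, 8935) ≈ -6863.0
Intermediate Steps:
Add(Add(-26514, 19652), Mul(-26031, Pow(26805, -1))) = Add(-6862, Mul(-26031, Rational(1, 26805))) = Add(-6862, Rational(-8677, 8935)) = Rational(-61320647, 8935)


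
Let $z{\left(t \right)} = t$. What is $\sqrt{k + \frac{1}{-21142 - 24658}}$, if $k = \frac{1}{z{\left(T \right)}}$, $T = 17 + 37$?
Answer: $\frac{\sqrt{31427502}}{41220} \approx 0.136$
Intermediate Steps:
$T = 54$
$k = \frac{1}{54} \approx 0.018519$
$\sqrt{k + \frac{1}{-21142 - 24658}} = \sqrt{\frac{1}{54} + \frac{1}{-21142 - 24658}} = \sqrt{\frac{1}{54} + \frac{1}{-45800}} = \sqrt{\frac{1}{54} - \frac{1}{45800}} = \sqrt{\frac{22873}{1236600}} = \frac{\sqrt{31427502}}{41220}$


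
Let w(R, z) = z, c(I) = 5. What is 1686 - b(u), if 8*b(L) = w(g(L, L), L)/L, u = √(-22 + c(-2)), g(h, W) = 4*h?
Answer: 13487/8 ≈ 1685.9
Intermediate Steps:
u = I*√17 (u = √(-22 + 5) = √(-17) = I*√17 ≈ 4.1231*I)
b(L) = ⅛ (b(L) = (L/L)/8 = (⅛)*1 = ⅛)
1686 - b(u) = 1686 - 1*⅛ = 1686 - ⅛ = 13487/8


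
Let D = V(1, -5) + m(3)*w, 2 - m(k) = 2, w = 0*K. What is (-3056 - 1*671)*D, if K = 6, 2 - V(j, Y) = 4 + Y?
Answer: -11181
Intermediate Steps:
V(j, Y) = -2 - Y (V(j, Y) = 2 - (4 + Y) = 2 + (-4 - Y) = -2 - Y)
w = 0 (w = 0*6 = 0)
m(k) = 0 (m(k) = 2 - 1*2 = 2 - 2 = 0)
D = 3 (D = (-2 - 1*(-5)) + 0*0 = (-2 + 5) + 0 = 3 + 0 = 3)
(-3056 - 1*671)*D = (-3056 - 1*671)*3 = (-3056 - 671)*3 = -3727*3 = -11181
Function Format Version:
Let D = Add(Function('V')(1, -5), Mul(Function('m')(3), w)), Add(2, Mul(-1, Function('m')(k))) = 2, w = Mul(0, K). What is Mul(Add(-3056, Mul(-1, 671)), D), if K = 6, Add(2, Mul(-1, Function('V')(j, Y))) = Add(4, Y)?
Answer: -11181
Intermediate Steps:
Function('V')(j, Y) = Add(-2, Mul(-1, Y)) (Function('V')(j, Y) = Add(2, Mul(-1, Add(4, Y))) = Add(2, Add(-4, Mul(-1, Y))) = Add(-2, Mul(-1, Y)))
w = 0 (w = Mul(0, 6) = 0)
Function('m')(k) = 0 (Function('m')(k) = Add(2, Mul(-1, 2)) = Add(2, -2) = 0)
D = 3 (D = Add(Add(-2, Mul(-1, -5)), Mul(0, 0)) = Add(Add(-2, 5), 0) = Add(3, 0) = 3)
Mul(Add(-3056, Mul(-1, 671)), D) = Mul(Add(-3056, Mul(-1, 671)), 3) = Mul(Add(-3056, -671), 3) = Mul(-3727, 3) = -11181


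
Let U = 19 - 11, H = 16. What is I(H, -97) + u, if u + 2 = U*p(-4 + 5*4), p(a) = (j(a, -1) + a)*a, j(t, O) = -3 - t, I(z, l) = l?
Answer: -483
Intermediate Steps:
U = 8
p(a) = -3*a (p(a) = ((-3 - a) + a)*a = -3*a)
u = -386 (u = -2 + 8*(-3*(-4 + 5*4)) = -2 + 8*(-3*(-4 + 20)) = -2 + 8*(-3*16) = -2 + 8*(-48) = -2 - 384 = -386)
I(H, -97) + u = -97 - 386 = -483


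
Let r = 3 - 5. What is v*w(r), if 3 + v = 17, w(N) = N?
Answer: -28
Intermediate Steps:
r = -2
v = 14 (v = -3 + 17 = 14)
v*w(r) = 14*(-2) = -28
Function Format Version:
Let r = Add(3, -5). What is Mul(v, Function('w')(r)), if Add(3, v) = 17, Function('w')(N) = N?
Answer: -28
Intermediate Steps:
r = -2
v = 14 (v = Add(-3, 17) = 14)
Mul(v, Function('w')(r)) = Mul(14, -2) = -28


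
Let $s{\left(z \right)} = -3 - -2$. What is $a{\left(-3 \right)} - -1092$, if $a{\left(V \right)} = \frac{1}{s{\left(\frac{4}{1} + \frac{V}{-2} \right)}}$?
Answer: $1091$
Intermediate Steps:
$s{\left(z \right)} = -1$ ($s{\left(z \right)} = -3 + 2 = -1$)
$a{\left(V \right)} = -1$ ($a{\left(V \right)} = \frac{1}{-1} = -1$)
$a{\left(-3 \right)} - -1092 = -1 - -1092 = -1 + 1092 = 1091$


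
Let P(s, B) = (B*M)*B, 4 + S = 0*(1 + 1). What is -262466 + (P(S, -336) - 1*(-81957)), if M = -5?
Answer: -744989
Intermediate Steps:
S = -4 (S = -4 + 0*(1 + 1) = -4 + 0*2 = -4 + 0 = -4)
P(s, B) = -5*B² (P(s, B) = (B*(-5))*B = (-5*B)*B = -5*B²)
-262466 + (P(S, -336) - 1*(-81957)) = -262466 + (-5*(-336)² - 1*(-81957)) = -262466 + (-5*112896 + 81957) = -262466 + (-564480 + 81957) = -262466 - 482523 = -744989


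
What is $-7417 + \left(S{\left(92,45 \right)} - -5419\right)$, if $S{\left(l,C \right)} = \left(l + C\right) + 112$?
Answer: $-1749$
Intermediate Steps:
$S{\left(l,C \right)} = 112 + C + l$ ($S{\left(l,C \right)} = \left(C + l\right) + 112 = 112 + C + l$)
$-7417 + \left(S{\left(92,45 \right)} - -5419\right) = -7417 + \left(\left(112 + 45 + 92\right) - -5419\right) = -7417 + \left(249 + 5419\right) = -7417 + 5668 = -1749$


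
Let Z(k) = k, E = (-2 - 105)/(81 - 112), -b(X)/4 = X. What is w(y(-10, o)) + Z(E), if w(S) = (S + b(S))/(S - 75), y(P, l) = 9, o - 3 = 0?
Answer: 2633/682 ≈ 3.8607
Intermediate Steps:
o = 3 (o = 3 + 0 = 3)
b(X) = -4*X
E = 107/31 (E = -107/(-31) = -107*(-1/31) = 107/31 ≈ 3.4516)
w(S) = -3*S/(-75 + S) (w(S) = (S - 4*S)/(S - 75) = (-3*S)/(-75 + S) = -3*S/(-75 + S))
w(y(-10, o)) + Z(E) = -3*9/(-75 + 9) + 107/31 = -3*9/(-66) + 107/31 = -3*9*(-1/66) + 107/31 = 9/22 + 107/31 = 2633/682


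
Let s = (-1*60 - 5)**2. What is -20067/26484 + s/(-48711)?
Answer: -27932783/33078516 ≈ -0.84444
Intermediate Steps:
s = 4225 (s = (-60 - 5)**2 = (-65)**2 = 4225)
-20067/26484 + s/(-48711) = -20067/26484 + 4225/(-48711) = -20067*1/26484 + 4225*(-1/48711) = -6689/8828 - 325/3747 = -27932783/33078516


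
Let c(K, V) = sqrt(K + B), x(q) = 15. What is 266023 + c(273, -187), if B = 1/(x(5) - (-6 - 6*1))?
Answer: 266023 + 2*sqrt(5529)/9 ≈ 2.6604e+5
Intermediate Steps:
B = 1/27 (B = 1/(15 - (-6 - 6*1)) = 1/(15 - (-6 - 6)) = 1/(15 - 1*(-12)) = 1/(15 + 12) = 1/27 ≈ 0.037037)
c(K, V) = sqrt(1/27 + K) (c(K, V) = sqrt(K + 1/27) = sqrt(1/27 + K))
266023 + c(273, -187) = 266023 + sqrt(3 + 81*273)/9 = 266023 + sqrt(3 + 22113)/9 = 266023 + sqrt(22116)/9 = 266023 + (2*sqrt(5529))/9 = 266023 + 2*sqrt(5529)/9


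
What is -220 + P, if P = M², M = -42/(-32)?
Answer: -55879/256 ≈ -218.28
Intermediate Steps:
M = 21/16 (M = -42*(-1/32) = 21/16 ≈ 1.3125)
P = 441/256 (P = (21/16)² = 441/256 ≈ 1.7227)
-220 + P = -220 + 441/256 = -55879/256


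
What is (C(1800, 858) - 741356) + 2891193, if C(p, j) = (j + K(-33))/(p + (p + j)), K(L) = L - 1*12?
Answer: 3194658053/1486 ≈ 2.1498e+6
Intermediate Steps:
K(L) = -12 + L (K(L) = L - 12 = -12 + L)
C(p, j) = (-45 + j)/(j + 2*p) (C(p, j) = (j + (-12 - 33))/(p + (p + j)) = (j - 45)/(p + (j + p)) = (-45 + j)/(j + 2*p))
(C(1800, 858) - 741356) + 2891193 = ((-45 + 858)/(858 + 2*1800) - 741356) + 2891193 = (813/(858 + 3600) - 741356) + 2891193 = (813/4458 - 741356) + 2891193 = ((1/4458)*813 - 741356) + 2891193 = (271/1486 - 741356) + 2891193 = -1101654745/1486 + 2891193 = 3194658053/1486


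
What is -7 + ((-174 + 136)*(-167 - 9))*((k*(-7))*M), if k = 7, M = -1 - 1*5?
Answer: 1966265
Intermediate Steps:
M = -6 (M = -1 - 5 = -6)
-7 + ((-174 + 136)*(-167 - 9))*((k*(-7))*M) = -7 + ((-174 + 136)*(-167 - 9))*((7*(-7))*(-6)) = -7 + (-38*(-176))*(-49*(-6)) = -7 + 6688*294 = -7 + 1966272 = 1966265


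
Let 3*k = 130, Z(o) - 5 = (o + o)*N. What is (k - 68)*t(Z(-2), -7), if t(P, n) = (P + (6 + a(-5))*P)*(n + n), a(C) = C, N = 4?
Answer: -22792/3 ≈ -7597.3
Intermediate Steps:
Z(o) = 5 + 8*o (Z(o) = 5 + (o + o)*4 = 5 + (2*o)*4 = 5 + 8*o)
k = 130/3 (k = (⅓)*130 = 130/3 ≈ 43.333)
t(P, n) = 4*P*n (t(P, n) = (P + (6 - 5)*P)*(n + n) = (P + 1*P)*(2*n) = (P + P)*(2*n) = (2*P)*(2*n) = 4*P*n)
(k - 68)*t(Z(-2), -7) = (130/3 - 68)*(4*(5 + 8*(-2))*(-7)) = -296*(5 - 16)*(-7)/3 = -296*(-11)*(-7)/3 = -74/3*308 = -22792/3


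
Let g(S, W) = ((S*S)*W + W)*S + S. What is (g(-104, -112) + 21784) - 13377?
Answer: 126004719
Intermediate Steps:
g(S, W) = S + S*(W + W*S**2) (g(S, W) = (S**2*W + W)*S + S = (W*S**2 + W)*S + S = (W + W*S**2)*S + S = S*(W + W*S**2) + S = S + S*(W + W*S**2))
(g(-104, -112) + 21784) - 13377 = (-104*(1 - 112 - 112*(-104)**2) + 21784) - 13377 = (-104*(1 - 112 - 112*10816) + 21784) - 13377 = (-104*(1 - 112 - 1211392) + 21784) - 13377 = (-104*(-1211503) + 21784) - 13377 = (125996312 + 21784) - 13377 = 126018096 - 13377 = 126004719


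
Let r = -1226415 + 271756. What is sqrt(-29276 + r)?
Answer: I*sqrt(983935) ≈ 991.93*I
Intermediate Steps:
r = -954659
sqrt(-29276 + r) = sqrt(-29276 - 954659) = sqrt(-983935) = I*sqrt(983935)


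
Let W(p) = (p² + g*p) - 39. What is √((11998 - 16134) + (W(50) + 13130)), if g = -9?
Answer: √11005 ≈ 104.90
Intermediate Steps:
W(p) = -39 + p² - 9*p (W(p) = (p² - 9*p) - 39 = -39 + p² - 9*p)
√((11998 - 16134) + (W(50) + 13130)) = √((11998 - 16134) + ((-39 + 50² - 9*50) + 13130)) = √(-4136 + ((-39 + 2500 - 450) + 13130)) = √(-4136 + (2011 + 13130)) = √(-4136 + 15141) = √11005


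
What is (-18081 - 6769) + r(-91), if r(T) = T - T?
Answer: -24850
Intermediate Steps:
r(T) = 0
(-18081 - 6769) + r(-91) = (-18081 - 6769) + 0 = -24850 + 0 = -24850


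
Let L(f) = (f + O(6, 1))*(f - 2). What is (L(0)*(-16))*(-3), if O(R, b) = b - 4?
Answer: 288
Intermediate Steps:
O(R, b) = -4 + b
L(f) = (-3 + f)*(-2 + f) (L(f) = (f + (-4 + 1))*(f - 2) = (f - 3)*(-2 + f) = (-3 + f)*(-2 + f))
(L(0)*(-16))*(-3) = ((6 + 0² - 5*0)*(-16))*(-3) = ((6 + 0 + 0)*(-16))*(-3) = (6*(-16))*(-3) = -96*(-3) = 288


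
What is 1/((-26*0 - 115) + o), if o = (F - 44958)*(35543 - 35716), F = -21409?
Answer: 1/11481376 ≈ 8.7098e-8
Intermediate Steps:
o = 11481491 (o = (-21409 - 44958)*(35543 - 35716) = -66367*(-173) = 11481491)
1/((-26*0 - 115) + o) = 1/((-26*0 - 115) + 11481491) = 1/((0 - 115) + 11481491) = 1/(-115 + 11481491) = 1/11481376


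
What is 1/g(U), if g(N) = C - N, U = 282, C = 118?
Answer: -1/164 ≈ -0.0060976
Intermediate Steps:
g(N) = 118 - N
1/g(U) = 1/(118 - 1*282) = 1/(118 - 282) = 1/(-164) = -1/164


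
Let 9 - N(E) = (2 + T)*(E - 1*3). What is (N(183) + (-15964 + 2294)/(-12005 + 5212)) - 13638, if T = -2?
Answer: -92568127/6793 ≈ -13627.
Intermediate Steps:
N(E) = 9 (N(E) = 9 - (2 - 2)*(E - 1*3) = 9 - 0*(E - 3) = 9 - 0*(-3 + E) = 9 - 1*0 = 9 + 0 = 9)
(N(183) + (-15964 + 2294)/(-12005 + 5212)) - 13638 = (9 + (-15964 + 2294)/(-12005 + 5212)) - 13638 = (9 - 13670/(-6793)) - 13638 = (9 - 13670*(-1/6793)) - 13638 = (9 + 13670/6793) - 13638 = 74807/6793 - 13638 = -92568127/6793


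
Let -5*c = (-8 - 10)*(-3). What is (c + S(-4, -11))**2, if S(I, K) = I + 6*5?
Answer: 5776/25 ≈ 231.04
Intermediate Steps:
c = -54/5 (c = -(-8 - 10)*(-3)/5 = -(-18)*(-3)/5 = -1/5*54 = -54/5 ≈ -10.800)
S(I, K) = 30 + I (S(I, K) = I + 30 = 30 + I)
(c + S(-4, -11))**2 = (-54/5 + (30 - 4))**2 = (-54/5 + 26)**2 = (76/5)**2 = 5776/25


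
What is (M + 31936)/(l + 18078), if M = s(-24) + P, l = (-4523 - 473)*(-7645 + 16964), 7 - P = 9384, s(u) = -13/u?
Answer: -541429/1116951504 ≈ -0.00048474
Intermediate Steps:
P = -9377 (P = 7 - 1*9384 = 7 - 9384 = -9377)
l = -46557724 (l = -4996*9319 = -46557724)
M = -225035/24 (M = -13/(-24) - 9377 = -13*(-1/24) - 9377 = 13/24 - 9377 = -225035/24 ≈ -9376.5)
(M + 31936)/(l + 18078) = (-225035/24 + 31936)/(-46557724 + 18078) = (541429/24)/(-46539646) = (541429/24)*(-1/46539646) = -541429/1116951504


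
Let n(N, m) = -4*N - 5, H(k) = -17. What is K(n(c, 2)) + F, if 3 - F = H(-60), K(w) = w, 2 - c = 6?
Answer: 31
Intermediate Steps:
c = -4 (c = 2 - 1*6 = 2 - 6 = -4)
n(N, m) = -5 - 4*N
F = 20 (F = 3 - 1*(-17) = 3 + 17 = 20)
K(n(c, 2)) + F = (-5 - 4*(-4)) + 20 = (-5 + 16) + 20 = 11 + 20 = 31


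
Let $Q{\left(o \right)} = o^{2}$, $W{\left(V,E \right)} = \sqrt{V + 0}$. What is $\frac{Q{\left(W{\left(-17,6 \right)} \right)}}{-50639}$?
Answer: $\frac{17}{50639} \approx 0.00033571$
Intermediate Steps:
$W{\left(V,E \right)} = \sqrt{V}$
$\frac{Q{\left(W{\left(-17,6 \right)} \right)}}{-50639} = \frac{\left(\sqrt{-17}\right)^{2}}{-50639} = \left(i \sqrt{17}\right)^{2} \left(- \frac{1}{50639}\right) = \left(-17\right) \left(- \frac{1}{50639}\right) = \frac{17}{50639}$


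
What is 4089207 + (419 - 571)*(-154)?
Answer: 4112615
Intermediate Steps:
4089207 + (419 - 571)*(-154) = 4089207 - 152*(-154) = 4089207 + 23408 = 4112615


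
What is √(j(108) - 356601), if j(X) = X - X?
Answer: I*√356601 ≈ 597.16*I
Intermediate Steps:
j(X) = 0
√(j(108) - 356601) = √(0 - 356601) = √(-356601) = I*√356601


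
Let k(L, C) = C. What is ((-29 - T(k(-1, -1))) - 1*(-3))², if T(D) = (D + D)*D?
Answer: 784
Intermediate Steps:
T(D) = 2*D² (T(D) = (2*D)*D = 2*D²)
((-29 - T(k(-1, -1))) - 1*(-3))² = ((-29 - 2*(-1)²) - 1*(-3))² = ((-29 - 2) + 3)² = (-31 + 3)² = (-28)² = 784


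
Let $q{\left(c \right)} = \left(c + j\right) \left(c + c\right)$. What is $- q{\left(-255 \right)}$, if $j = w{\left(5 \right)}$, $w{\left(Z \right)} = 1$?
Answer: $-129540$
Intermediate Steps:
$j = 1$
$q{\left(c \right)} = 2 c \left(1 + c\right)$ ($q{\left(c \right)} = \left(c + 1\right) \left(c + c\right) = \left(1 + c\right) 2 c = 2 c \left(1 + c\right)$)
$- q{\left(-255 \right)} = - 2 \left(-255\right) \left(1 - 255\right) = - 2 \left(-255\right) \left(-254\right) = \left(-1\right) 129540 = -129540$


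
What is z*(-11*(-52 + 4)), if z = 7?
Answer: 3696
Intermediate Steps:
z*(-11*(-52 + 4)) = 7*(-11*(-52 + 4)) = 7*(-11*(-48)) = 7*528 = 3696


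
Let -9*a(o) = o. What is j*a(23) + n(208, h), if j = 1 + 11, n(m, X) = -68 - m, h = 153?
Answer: -920/3 ≈ -306.67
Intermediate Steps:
a(o) = -o/9
j = 12
j*a(23) + n(208, h) = 12*(-⅑*23) + (-68 - 1*208) = 12*(-23/9) + (-68 - 208) = -92/3 - 276 = -920/3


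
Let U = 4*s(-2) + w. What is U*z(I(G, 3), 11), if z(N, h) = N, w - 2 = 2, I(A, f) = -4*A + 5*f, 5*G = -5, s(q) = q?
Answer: -76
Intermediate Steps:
G = -1 (G = (1/5)*(-5) = -1)
w = 4 (w = 2 + 2 = 4)
U = -4 (U = 4*(-2) + 4 = -8 + 4 = -4)
U*z(I(G, 3), 11) = -4*(-4*(-1) + 5*3) = -4*(4 + 15) = -4*19 = -76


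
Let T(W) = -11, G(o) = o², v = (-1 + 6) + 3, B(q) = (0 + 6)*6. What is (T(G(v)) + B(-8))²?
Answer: 625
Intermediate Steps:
B(q) = 36 (B(q) = 6*6 = 36)
v = 8 (v = 5 + 3 = 8)
(T(G(v)) + B(-8))² = (-11 + 36)² = 25² = 625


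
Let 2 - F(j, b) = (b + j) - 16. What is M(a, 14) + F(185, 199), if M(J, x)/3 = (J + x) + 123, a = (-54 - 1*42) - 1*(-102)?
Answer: 63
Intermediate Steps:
F(j, b) = 18 - b - j (F(j, b) = 2 - ((b + j) - 16) = 2 - (-16 + b + j) = 2 + (16 - b - j) = 18 - b - j)
a = 6 (a = (-54 - 42) + 102 = -96 + 102 = 6)
M(J, x) = 369 + 3*J + 3*x (M(J, x) = 3*((J + x) + 123) = 3*(123 + J + x) = 369 + 3*J + 3*x)
M(a, 14) + F(185, 199) = (369 + 3*6 + 3*14) + (18 - 1*199 - 1*185) = (369 + 18 + 42) + (18 - 199 - 185) = 429 - 366 = 63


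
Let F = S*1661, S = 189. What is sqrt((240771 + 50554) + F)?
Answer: sqrt(605254) ≈ 777.98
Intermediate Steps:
F = 313929 (F = 189*1661 = 313929)
sqrt((240771 + 50554) + F) = sqrt((240771 + 50554) + 313929) = sqrt(291325 + 313929) = sqrt(605254)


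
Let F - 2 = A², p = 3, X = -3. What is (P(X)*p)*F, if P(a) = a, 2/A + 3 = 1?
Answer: -27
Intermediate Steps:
A = -1 (A = 2/(-3 + 1) = 2/(-2) = 2*(-½) = -1)
F = 3 (F = 2 + (-1)² = 2 + 1 = 3)
(P(X)*p)*F = -3*3*3 = -9*3 = -27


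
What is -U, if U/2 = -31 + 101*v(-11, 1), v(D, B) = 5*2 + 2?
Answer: -2362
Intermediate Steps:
v(D, B) = 12 (v(D, B) = 10 + 2 = 12)
U = 2362 (U = 2*(-31 + 101*12) = 2*(-31 + 1212) = 2*1181 = 2362)
-U = -1*2362 = -2362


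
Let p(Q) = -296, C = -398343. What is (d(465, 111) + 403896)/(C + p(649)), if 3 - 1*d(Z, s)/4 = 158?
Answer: -403276/398639 ≈ -1.0116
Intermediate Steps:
d(Z, s) = -620 (d(Z, s) = 12 - 4*158 = 12 - 632 = -620)
(d(465, 111) + 403896)/(C + p(649)) = (-620 + 403896)/(-398343 - 296) = 403276/(-398639) = 403276*(-1/398639) = -403276/398639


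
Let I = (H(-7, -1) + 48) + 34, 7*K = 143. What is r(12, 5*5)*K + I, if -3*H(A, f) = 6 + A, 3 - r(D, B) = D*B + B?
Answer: -19487/3 ≈ -6495.7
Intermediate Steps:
r(D, B) = 3 - B - B*D (r(D, B) = 3 - (D*B + B) = 3 - (B*D + B) = 3 - (B + B*D) = 3 + (-B - B*D) = 3 - B - B*D)
K = 143/7 (K = (⅐)*143 = 143/7 ≈ 20.429)
H(A, f) = -2 - A/3 (H(A, f) = -(6 + A)/3 = -2 - A/3)
I = 247/3 (I = ((-2 - ⅓*(-7)) + 48) + 34 = ((-2 + 7/3) + 48) + 34 = (⅓ + 48) + 34 = 145/3 + 34 = 247/3 ≈ 82.333)
r(12, 5*5)*K + I = (3 - 5*5 - 1*5*5*12)*(143/7) + 247/3 = (3 - 1*25 - 1*25*12)*(143/7) + 247/3 = (3 - 25 - 300)*(143/7) + 247/3 = -322*143/7 + 247/3 = -6578 + 247/3 = -19487/3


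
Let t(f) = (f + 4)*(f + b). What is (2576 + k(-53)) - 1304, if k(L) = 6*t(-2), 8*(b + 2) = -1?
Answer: 2445/2 ≈ 1222.5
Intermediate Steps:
b = -17/8 (b = -2 + (1/8)*(-1) = -2 - 1/8 = -17/8 ≈ -2.1250)
t(f) = (4 + f)*(-17/8 + f) (t(f) = (f + 4)*(f - 17/8) = (4 + f)*(-17/8 + f))
k(L) = -99/2 (k(L) = 6*(-17/2 + (-2)**2 + (15/8)*(-2)) = 6*(-17/2 + 4 - 15/4) = 6*(-33/4) = -99/2)
(2576 + k(-53)) - 1304 = (2576 - 99/2) - 1304 = 5053/2 - 1304 = 2445/2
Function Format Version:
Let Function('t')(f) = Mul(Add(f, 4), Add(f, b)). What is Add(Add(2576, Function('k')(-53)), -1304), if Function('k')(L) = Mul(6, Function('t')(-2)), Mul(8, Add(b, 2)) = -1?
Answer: Rational(2445, 2) ≈ 1222.5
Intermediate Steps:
b = Rational(-17, 8) (b = Add(-2, Mul(Rational(1, 8), -1)) = Add(-2, Rational(-1, 8)) = Rational(-17, 8) ≈ -2.1250)
Function('t')(f) = Mul(Add(4, f), Add(Rational(-17, 8), f)) (Function('t')(f) = Mul(Add(f, 4), Add(f, Rational(-17, 8))) = Mul(Add(4, f), Add(Rational(-17, 8), f)))
Function('k')(L) = Rational(-99, 2) (Function('k')(L) = Mul(6, Add(Rational(-17, 2), Pow(-2, 2), Mul(Rational(15, 8), -2))) = Mul(6, Add(Rational(-17, 2), 4, Rational(-15, 4))) = Mul(6, Rational(-33, 4)) = Rational(-99, 2))
Add(Add(2576, Function('k')(-53)), -1304) = Add(Add(2576, Rational(-99, 2)), -1304) = Add(Rational(5053, 2), -1304) = Rational(2445, 2)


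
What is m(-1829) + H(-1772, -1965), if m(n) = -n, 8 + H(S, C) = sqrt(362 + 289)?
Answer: 1821 + sqrt(651) ≈ 1846.5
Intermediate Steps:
H(S, C) = -8 + sqrt(651) (H(S, C) = -8 + sqrt(362 + 289) = -8 + sqrt(651))
m(-1829) + H(-1772, -1965) = -1*(-1829) + (-8 + sqrt(651)) = 1829 + (-8 + sqrt(651)) = 1821 + sqrt(651)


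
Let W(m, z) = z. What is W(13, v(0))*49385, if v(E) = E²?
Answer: 0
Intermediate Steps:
W(13, v(0))*49385 = 0²*49385 = 0*49385 = 0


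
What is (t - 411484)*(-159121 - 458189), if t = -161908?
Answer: 353960615520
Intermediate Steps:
(t - 411484)*(-159121 - 458189) = (-161908 - 411484)*(-159121 - 458189) = -573392*(-617310) = 353960615520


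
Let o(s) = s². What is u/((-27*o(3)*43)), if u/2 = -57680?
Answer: 115360/10449 ≈ 11.040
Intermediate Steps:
u = -115360 (u = 2*(-57680) = -115360)
u/((-27*o(3)*43)) = -115360/(-27*3²*43) = -115360/(-27*9*43) = -115360/((-243*43)) = -115360/(-10449) = -115360*(-1/10449) = 115360/10449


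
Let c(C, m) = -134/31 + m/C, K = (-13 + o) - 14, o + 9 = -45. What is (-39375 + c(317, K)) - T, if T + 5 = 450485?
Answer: -4813850074/9827 ≈ -4.8986e+5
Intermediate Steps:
o = -54 (o = -9 - 45 = -54)
T = 450480 (T = -5 + 450485 = 450480)
K = -81 (K = (-13 - 54) - 14 = -67 - 14 = -81)
c(C, m) = -134/31 + m/C (c(C, m) = -134*1/31 + m/C = -134/31 + m/C)
(-39375 + c(317, K)) - T = (-39375 + (-134/31 - 81/317)) - 1*450480 = (-39375 + (-134/31 - 81*1/317)) - 450480 = (-39375 + (-134/31 - 81/317)) - 450480 = (-39375 - 44989/9827) - 450480 = -386983114/9827 - 450480 = -4813850074/9827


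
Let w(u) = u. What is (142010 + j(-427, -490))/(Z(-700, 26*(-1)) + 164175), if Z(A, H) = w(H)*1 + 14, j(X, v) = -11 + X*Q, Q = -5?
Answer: 144134/164163 ≈ 0.87799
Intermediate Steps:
j(X, v) = -11 - 5*X (j(X, v) = -11 + X*(-5) = -11 - 5*X)
Z(A, H) = 14 + H (Z(A, H) = H*1 + 14 = H + 14 = 14 + H)
(142010 + j(-427, -490))/(Z(-700, 26*(-1)) + 164175) = (142010 + (-11 - 5*(-427)))/((14 + 26*(-1)) + 164175) = (142010 + (-11 + 2135))/((14 - 26) + 164175) = (142010 + 2124)/(-12 + 164175) = 144134/164163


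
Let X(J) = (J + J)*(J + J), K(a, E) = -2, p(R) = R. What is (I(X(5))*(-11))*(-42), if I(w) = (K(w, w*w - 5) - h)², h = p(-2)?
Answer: 0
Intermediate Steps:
h = -2
X(J) = 4*J² (X(J) = (2*J)*(2*J) = 4*J²)
I(w) = 0 (I(w) = (-2 - 1*(-2))² = (-2 + 2)² = 0² = 0)
(I(X(5))*(-11))*(-42) = (0*(-11))*(-42) = 0*(-42) = 0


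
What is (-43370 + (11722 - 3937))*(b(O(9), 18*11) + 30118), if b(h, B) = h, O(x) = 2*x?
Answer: -1072389560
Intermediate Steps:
(-43370 + (11722 - 3937))*(b(O(9), 18*11) + 30118) = (-43370 + (11722 - 3937))*(2*9 + 30118) = (-43370 + 7785)*(18 + 30118) = -35585*30136 = -1072389560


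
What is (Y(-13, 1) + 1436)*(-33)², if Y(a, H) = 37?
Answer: 1604097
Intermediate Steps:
(Y(-13, 1) + 1436)*(-33)² = (37 + 1436)*(-33)² = 1473*1089 = 1604097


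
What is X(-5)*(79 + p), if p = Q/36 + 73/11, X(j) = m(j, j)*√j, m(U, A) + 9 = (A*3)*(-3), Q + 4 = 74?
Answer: 34682*I*√5/11 ≈ 7050.1*I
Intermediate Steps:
Q = 70 (Q = -4 + 74 = 70)
m(U, A) = -9 - 9*A (m(U, A) = -9 + (A*3)*(-3) = -9 + (3*A)*(-3) = -9 - 9*A)
X(j) = √j*(-9 - 9*j) (X(j) = (-9 - 9*j)*√j = √j*(-9 - 9*j))
p = 1699/198 (p = 70/36 + 73/11 = 70*(1/36) + 73*(1/11) = 35/18 + 73/11 = 1699/198 ≈ 8.5808)
X(-5)*(79 + p) = (9*√(-5)*(-1 - 1*(-5)))*(79 + 1699/198) = (9*(I*√5)*(-1 + 5))*(17341/198) = (9*(I*√5)*4)*(17341/198) = (36*I*√5)*(17341/198) = 34682*I*√5/11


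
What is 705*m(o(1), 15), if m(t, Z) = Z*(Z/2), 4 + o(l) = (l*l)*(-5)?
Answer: 158625/2 ≈ 79313.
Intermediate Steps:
o(l) = -4 - 5*l² (o(l) = -4 + (l*l)*(-5) = -4 + l²*(-5) = -4 - 5*l²)
m(t, Z) = Z²/2 (m(t, Z) = Z*(Z*(½)) = Z*(Z/2) = Z²/2)
705*m(o(1), 15) = 705*((½)*15²) = 705*((½)*225) = 705*(225/2) = 158625/2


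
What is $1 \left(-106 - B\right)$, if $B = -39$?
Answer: $-67$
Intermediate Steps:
$1 \left(-106 - B\right) = 1 \left(-106 - -39\right) = 1 \left(-106 + 39\right) = 1 \left(-67\right) = -67$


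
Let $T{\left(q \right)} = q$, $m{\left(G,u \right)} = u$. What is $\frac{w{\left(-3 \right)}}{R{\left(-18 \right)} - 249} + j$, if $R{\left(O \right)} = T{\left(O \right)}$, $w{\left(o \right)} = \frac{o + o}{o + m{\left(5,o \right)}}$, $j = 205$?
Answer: $\frac{54734}{267} \approx 205.0$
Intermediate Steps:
$w{\left(o \right)} = 1$ ($w{\left(o \right)} = \frac{o + o}{o + o} = \frac{2 o}{2 o} = 2 o \frac{1}{2 o} = 1$)
$R{\left(O \right)} = O$
$\frac{w{\left(-3 \right)}}{R{\left(-18 \right)} - 249} + j = 1 \frac{1}{-18 - 249} + 205 = 1 \frac{1}{-267} + 205 = 1 \left(- \frac{1}{267}\right) + 205 = - \frac{1}{267} + 205 = \frac{54734}{267}$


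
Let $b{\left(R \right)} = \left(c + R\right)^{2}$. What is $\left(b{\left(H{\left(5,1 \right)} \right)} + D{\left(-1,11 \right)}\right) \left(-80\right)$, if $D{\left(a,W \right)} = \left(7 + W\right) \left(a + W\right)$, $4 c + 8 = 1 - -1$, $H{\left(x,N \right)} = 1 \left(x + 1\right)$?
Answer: $-16020$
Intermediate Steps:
$H{\left(x,N \right)} = 1 + x$ ($H{\left(x,N \right)} = 1 \left(1 + x\right) = 1 + x$)
$c = - \frac{3}{2}$ ($c = -2 + \frac{1 - -1}{4} = -2 + \frac{1 + 1}{4} = -2 + \frac{1}{4} \cdot 2 = -2 + \frac{1}{2} = - \frac{3}{2} \approx -1.5$)
$b{\left(R \right)} = \left(- \frac{3}{2} + R\right)^{2}$
$D{\left(a,W \right)} = \left(7 + W\right) \left(W + a\right)$
$\left(b{\left(H{\left(5,1 \right)} \right)} + D{\left(-1,11 \right)}\right) \left(-80\right) = \left(\frac{\left(-3 + 2 \left(1 + 5\right)\right)^{2}}{4} + \left(11^{2} + 7 \cdot 11 + 7 \left(-1\right) + 11 \left(-1\right)\right)\right) \left(-80\right) = \left(\frac{\left(-3 + 2 \cdot 6\right)^{2}}{4} + \left(121 + 77 - 7 - 11\right)\right) \left(-80\right) = \left(\frac{\left(-3 + 12\right)^{2}}{4} + 180\right) \left(-80\right) = \left(\frac{9^{2}}{4} + 180\right) \left(-80\right) = \left(\frac{1}{4} \cdot 81 + 180\right) \left(-80\right) = \left(\frac{81}{4} + 180\right) \left(-80\right) = \frac{801}{4} \left(-80\right) = -16020$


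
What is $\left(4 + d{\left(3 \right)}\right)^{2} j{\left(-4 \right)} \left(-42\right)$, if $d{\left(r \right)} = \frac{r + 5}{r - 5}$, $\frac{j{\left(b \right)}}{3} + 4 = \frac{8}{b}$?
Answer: $0$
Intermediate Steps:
$j{\left(b \right)} = -12 + \frac{24}{b}$ ($j{\left(b \right)} = -12 + 3 \frac{8}{b} = -12 + \frac{24}{b}$)
$d{\left(r \right)} = \frac{5 + r}{-5 + r}$
$\left(4 + d{\left(3 \right)}\right)^{2} j{\left(-4 \right)} \left(-42\right) = \left(4 + \frac{5 + 3}{-5 + 3}\right)^{2} \left(-12 + \frac{24}{-4}\right) \left(-42\right) = \left(4 + \frac{1}{-2} \cdot 8\right)^{2} \left(-12 + 24 \left(- \frac{1}{4}\right)\right) \left(-42\right) = \left(4 - 4\right)^{2} \left(-12 - 6\right) \left(-42\right) = \left(4 - 4\right)^{2} \left(-18\right) \left(-42\right) = 0^{2} \left(-18\right) \left(-42\right) = 0 \left(-18\right) \left(-42\right) = 0 \left(-42\right) = 0$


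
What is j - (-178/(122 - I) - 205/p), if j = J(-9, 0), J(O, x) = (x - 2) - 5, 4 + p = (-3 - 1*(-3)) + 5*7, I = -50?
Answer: 1727/2666 ≈ 0.64779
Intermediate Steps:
p = 31 (p = -4 + ((-3 - 1*(-3)) + 5*7) = -4 + ((-3 + 3) + 35) = -4 + (0 + 35) = -4 + 35 = 31)
J(O, x) = -7 + x (J(O, x) = (-2 + x) - 5 = -7 + x)
j = -7 (j = -7 + 0 = -7)
j - (-178/(122 - I) - 205/p) = -7 - (-178/(122 - 1*(-50)) - 205/31) = -7 - (-178/(122 + 50) - 205*1/31) = -7 - (-178/172 - 205/31) = -7 - (-178*1/172 - 205/31) = -7 - (-89/86 - 205/31) = -7 - 1*(-20389/2666) = -7 + 20389/2666 = 1727/2666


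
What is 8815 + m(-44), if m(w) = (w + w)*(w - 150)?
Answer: 25887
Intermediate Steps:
m(w) = 2*w*(-150 + w) (m(w) = (2*w)*(-150 + w) = 2*w*(-150 + w))
8815 + m(-44) = 8815 + 2*(-44)*(-150 - 44) = 8815 + 2*(-44)*(-194) = 8815 + 17072 = 25887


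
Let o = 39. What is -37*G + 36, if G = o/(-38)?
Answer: 2811/38 ≈ 73.974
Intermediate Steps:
G = -39/38 (G = 39/(-38) = 39*(-1/38) = -39/38 ≈ -1.0263)
-37*G + 36 = -37*(-39/38) + 36 = 1443/38 + 36 = 2811/38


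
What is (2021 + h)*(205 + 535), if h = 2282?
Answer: 3184220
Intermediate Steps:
(2021 + h)*(205 + 535) = (2021 + 2282)*(205 + 535) = 4303*740 = 3184220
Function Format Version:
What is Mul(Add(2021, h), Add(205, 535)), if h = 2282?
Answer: 3184220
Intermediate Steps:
Mul(Add(2021, h), Add(205, 535)) = Mul(Add(2021, 2282), Add(205, 535)) = Mul(4303, 740) = 3184220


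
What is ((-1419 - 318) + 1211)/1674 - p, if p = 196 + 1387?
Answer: -1325234/837 ≈ -1583.3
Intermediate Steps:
p = 1583
((-1419 - 318) + 1211)/1674 - p = ((-1419 - 318) + 1211)/1674 - 1*1583 = (-1737 + 1211)*(1/1674) - 1583 = -526*1/1674 - 1583 = -263/837 - 1583 = -1325234/837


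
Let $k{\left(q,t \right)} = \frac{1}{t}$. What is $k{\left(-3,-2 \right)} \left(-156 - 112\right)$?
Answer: $134$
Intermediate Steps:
$k{\left(-3,-2 \right)} \left(-156 - 112\right) = \frac{-156 - 112}{-2} = \left(- \frac{1}{2}\right) \left(-268\right) = 134$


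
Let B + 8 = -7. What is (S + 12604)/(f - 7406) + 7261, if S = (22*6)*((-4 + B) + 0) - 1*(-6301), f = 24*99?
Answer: 36506433/5030 ≈ 7257.7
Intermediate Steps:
B = -15 (B = -8 - 7 = -15)
f = 2376
S = 3793 (S = (22*6)*((-4 - 15) + 0) - 1*(-6301) = 132*(-19 + 0) + 6301 = 132*(-19) + 6301 = -2508 + 6301 = 3793)
(S + 12604)/(f - 7406) + 7261 = (3793 + 12604)/(2376 - 7406) + 7261 = 16397/(-5030) + 7261 = 16397*(-1/5030) + 7261 = -16397/5030 + 7261 = 36506433/5030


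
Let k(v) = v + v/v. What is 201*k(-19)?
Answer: -3618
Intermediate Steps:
k(v) = 1 + v (k(v) = v + 1 = 1 + v)
201*k(-19) = 201*(1 - 19) = 201*(-18) = -3618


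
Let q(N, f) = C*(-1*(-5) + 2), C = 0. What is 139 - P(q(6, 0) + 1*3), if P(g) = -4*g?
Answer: 151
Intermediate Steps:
q(N, f) = 0 (q(N, f) = 0*(-1*(-5) + 2) = 0*(5 + 2) = 0*7 = 0)
139 - P(q(6, 0) + 1*3) = 139 - (-4)*(0 + 1*3) = 139 - (-4)*(0 + 3) = 139 - (-4)*3 = 139 - 1*(-12) = 139 + 12 = 151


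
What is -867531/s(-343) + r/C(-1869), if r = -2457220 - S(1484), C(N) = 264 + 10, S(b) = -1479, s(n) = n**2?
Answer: -41307596629/4605118 ≈ -8969.9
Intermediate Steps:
C(N) = 274
r = -2455741 (r = -2457220 - 1*(-1479) = -2457220 + 1479 = -2455741)
-867531/s(-343) + r/C(-1869) = -867531/((-343)**2) - 2455741/274 = -867531/117649 - 2455741*1/274 = -867531*1/117649 - 2455741/274 = -123933/16807 - 2455741/274 = -41307596629/4605118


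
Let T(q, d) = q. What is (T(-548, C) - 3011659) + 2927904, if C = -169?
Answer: -84303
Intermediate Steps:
(T(-548, C) - 3011659) + 2927904 = (-548 - 3011659) + 2927904 = -3012207 + 2927904 = -84303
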